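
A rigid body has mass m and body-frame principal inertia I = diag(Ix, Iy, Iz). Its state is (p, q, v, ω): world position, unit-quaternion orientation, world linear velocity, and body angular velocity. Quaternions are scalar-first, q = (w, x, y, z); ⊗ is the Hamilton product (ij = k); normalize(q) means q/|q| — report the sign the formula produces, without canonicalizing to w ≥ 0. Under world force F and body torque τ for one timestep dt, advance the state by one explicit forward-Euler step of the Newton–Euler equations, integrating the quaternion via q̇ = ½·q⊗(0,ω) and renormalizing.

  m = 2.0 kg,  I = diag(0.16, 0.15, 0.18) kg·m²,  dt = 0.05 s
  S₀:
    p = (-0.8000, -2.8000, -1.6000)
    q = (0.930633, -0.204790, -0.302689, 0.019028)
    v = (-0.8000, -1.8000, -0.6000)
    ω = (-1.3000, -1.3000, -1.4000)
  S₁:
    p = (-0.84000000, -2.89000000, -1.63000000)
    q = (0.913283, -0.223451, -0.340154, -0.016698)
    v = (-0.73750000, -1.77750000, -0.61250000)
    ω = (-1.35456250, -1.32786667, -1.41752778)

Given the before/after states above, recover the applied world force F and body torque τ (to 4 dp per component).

F = (2.5000, 0.9000, -0.5000)
τ = (-0.1200, -0.1200, -0.0800)

rate change Δω = (-0.05456250, -0.02786667, -0.01752778)
ω₀×(Iω₀) = (0.0546, -0.0364, -0.0169)
I·α + gyro = (-0.1200, -0.1200, -0.0800)
velocity change Δv = (0.06250000, 0.02250000, -0.01250000)
F = m·Δv/dt = (2.5000, 0.9000, -0.5000)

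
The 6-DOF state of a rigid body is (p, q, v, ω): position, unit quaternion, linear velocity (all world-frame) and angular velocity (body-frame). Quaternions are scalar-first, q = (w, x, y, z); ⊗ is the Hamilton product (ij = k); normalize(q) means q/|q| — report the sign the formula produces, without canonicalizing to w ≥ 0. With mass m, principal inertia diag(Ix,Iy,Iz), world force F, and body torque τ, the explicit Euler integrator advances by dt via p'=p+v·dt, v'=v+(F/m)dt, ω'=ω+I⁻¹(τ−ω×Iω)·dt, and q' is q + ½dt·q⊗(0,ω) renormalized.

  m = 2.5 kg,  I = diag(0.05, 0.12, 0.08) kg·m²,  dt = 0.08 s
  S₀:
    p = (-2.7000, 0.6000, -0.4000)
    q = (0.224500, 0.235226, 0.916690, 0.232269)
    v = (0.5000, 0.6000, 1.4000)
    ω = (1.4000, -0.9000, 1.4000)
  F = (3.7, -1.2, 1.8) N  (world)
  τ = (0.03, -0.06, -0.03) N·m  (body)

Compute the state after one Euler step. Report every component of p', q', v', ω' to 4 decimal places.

p' = p + v·dt = (-2.6600, 0.6480, -0.2880)
new velocity v' = (0.6184, 0.5616, 1.4576)
(τ − ω×Iω)/I = (-0.4080, -0.0100, 0.7275)
ω' = ω + α·dt = (1.3674, -0.9008, 1.4582)
q⊗(0,ω) = (0.1705280, 1.8067081, -0.2061898, -1.1807694)
q + ½dt·q⊗(0,ω), renormalized = (0.2305, 0.3063, 0.9050, 0.1843)

p' = (-2.6600, 0.6480, -0.2880)
q' = (0.2305, 0.3063, 0.9050, 0.1843)
v' = (0.6184, 0.5616, 1.4576)
ω' = (1.3674, -0.9008, 1.4582)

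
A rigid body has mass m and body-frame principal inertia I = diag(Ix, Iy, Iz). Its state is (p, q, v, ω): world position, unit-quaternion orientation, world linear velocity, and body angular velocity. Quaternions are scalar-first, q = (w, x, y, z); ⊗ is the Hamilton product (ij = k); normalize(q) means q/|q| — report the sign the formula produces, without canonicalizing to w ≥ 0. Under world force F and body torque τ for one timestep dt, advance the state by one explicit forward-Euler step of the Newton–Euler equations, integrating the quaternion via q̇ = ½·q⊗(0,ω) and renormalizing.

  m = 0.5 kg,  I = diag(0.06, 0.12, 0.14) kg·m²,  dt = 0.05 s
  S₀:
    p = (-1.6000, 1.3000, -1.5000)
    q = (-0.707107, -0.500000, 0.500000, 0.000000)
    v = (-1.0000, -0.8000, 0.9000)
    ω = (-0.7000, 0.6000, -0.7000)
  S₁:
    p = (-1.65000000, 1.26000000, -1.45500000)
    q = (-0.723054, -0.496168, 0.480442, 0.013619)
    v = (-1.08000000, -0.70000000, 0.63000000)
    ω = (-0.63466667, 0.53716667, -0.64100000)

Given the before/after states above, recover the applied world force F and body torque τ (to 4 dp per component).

Δω = ω₁−ω₀ = (0.06533333, -0.06283333, 0.05900000)
τ = I·(Δω/dt) + ω₀×(Iω₀) = (0.0700, -0.1900, 0.1400)
velocity change Δv = (-0.08000000, 0.10000000, -0.27000000)
m·(v₁−v₀)/dt = (-0.8000, 1.0000, -2.7000)

F = (-0.8000, 1.0000, -2.7000)
τ = (0.0700, -0.1900, 0.1400)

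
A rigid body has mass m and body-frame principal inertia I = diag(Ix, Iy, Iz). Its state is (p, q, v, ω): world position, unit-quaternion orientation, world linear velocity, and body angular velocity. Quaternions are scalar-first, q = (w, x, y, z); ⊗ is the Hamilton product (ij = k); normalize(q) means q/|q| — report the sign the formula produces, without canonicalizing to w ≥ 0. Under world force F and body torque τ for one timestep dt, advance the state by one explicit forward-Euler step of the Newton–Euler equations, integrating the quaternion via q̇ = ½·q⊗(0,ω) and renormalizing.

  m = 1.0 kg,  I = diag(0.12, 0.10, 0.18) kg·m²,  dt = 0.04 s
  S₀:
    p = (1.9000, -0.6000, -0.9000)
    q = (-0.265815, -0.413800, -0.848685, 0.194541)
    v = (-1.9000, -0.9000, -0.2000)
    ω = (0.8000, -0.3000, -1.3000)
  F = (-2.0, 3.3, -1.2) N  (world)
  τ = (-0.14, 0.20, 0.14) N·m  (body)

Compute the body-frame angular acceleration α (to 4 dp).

precession coupling ω×(Iω) = (0.0312, 0.0624, 0.0048)
angular accel α = (-1.4267, 1.3760, 0.7511)

α = (-1.4267, 1.3760, 0.7511)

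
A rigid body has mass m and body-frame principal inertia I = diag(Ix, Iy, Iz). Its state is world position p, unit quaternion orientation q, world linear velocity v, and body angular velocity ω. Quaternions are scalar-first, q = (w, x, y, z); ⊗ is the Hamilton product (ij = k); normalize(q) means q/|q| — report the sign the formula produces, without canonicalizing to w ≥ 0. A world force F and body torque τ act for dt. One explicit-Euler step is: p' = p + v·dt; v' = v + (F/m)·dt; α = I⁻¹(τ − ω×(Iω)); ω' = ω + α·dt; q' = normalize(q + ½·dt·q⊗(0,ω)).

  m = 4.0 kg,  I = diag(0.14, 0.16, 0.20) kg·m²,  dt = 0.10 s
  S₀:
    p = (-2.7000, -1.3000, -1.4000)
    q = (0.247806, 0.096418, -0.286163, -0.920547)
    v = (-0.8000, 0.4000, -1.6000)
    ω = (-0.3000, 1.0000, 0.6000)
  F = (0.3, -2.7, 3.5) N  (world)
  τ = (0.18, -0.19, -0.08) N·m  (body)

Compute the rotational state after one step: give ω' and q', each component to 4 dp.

angular accel α = (1.1143, -1.2550, -0.3700)
new body rate ω' = (-0.1886, 0.8745, 0.5630)
q⊗(0,ω) = (0.8674166, 0.6745074, 0.4661193, 0.1592527)
q' = normalize(q + ½dt·q⊗(0,ω)) = (0.2907, 0.1299, -0.2624, -0.9109)

ω' = (-0.1886, 0.8745, 0.5630)
q' = (0.2907, 0.1299, -0.2624, -0.9109)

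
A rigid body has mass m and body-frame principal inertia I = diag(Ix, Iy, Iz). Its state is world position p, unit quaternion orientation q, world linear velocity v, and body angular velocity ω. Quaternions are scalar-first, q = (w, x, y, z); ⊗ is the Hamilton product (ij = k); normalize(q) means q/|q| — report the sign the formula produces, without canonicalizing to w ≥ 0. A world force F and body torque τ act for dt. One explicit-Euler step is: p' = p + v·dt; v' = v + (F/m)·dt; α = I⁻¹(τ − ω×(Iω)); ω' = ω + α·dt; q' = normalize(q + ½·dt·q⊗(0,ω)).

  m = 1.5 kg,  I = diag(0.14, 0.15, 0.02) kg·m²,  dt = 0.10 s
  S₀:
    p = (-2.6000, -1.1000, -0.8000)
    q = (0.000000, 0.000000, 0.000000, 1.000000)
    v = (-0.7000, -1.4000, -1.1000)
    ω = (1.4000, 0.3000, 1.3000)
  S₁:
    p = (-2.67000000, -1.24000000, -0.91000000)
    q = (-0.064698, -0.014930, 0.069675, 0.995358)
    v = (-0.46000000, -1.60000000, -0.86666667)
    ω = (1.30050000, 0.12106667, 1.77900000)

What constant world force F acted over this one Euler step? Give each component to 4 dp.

v₁ − v₀ = (0.24000000, -0.20000000, 0.23333333)
F = m·Δv/dt = (3.6000, -3.0000, 3.5000)

F = (3.6000, -3.0000, 3.5000)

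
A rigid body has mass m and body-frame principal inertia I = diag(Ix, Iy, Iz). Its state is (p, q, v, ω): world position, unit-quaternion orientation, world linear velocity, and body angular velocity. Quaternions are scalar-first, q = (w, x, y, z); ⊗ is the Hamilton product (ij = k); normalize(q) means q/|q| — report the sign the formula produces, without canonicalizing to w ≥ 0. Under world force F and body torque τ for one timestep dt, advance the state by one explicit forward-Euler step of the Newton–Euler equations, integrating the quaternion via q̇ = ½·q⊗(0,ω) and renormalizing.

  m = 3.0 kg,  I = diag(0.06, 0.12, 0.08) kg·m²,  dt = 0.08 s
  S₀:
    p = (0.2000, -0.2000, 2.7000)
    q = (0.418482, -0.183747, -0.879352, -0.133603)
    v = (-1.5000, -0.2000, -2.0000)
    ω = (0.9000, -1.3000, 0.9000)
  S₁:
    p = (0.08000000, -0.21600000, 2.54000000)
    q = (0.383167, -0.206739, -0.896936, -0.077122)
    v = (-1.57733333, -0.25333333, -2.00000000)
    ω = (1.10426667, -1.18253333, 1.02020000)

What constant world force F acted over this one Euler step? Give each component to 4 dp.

F = (-2.9000, -2.0000, 0.0000)

v₁ − v₀ = (-0.07733333, -0.05333333, 0.00000000)
m·(v₁−v₀)/dt = (-2.9000, -2.0000, 0.0000)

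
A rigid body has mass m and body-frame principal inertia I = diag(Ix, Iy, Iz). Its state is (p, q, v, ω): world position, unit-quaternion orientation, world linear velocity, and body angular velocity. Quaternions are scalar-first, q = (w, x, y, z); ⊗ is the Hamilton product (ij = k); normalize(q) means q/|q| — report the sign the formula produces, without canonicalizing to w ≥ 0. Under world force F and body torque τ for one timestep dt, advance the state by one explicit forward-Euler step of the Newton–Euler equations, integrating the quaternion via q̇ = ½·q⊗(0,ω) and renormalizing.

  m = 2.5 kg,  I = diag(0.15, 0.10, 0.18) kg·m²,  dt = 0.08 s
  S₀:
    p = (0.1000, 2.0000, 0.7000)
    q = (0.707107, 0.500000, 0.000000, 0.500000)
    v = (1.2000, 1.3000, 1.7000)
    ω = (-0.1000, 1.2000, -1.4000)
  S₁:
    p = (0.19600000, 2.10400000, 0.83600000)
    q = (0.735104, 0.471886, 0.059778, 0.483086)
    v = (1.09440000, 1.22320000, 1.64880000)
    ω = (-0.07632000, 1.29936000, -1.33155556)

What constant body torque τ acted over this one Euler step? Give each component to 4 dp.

rate change Δω = (0.02368000, 0.09936000, 0.06844444)
ω₀×(Iω₀) = (-0.1344, -0.0042, 0.0060)
I·α + gyro = (-0.0900, 0.1200, 0.1600)

τ = (-0.0900, 0.1200, 0.1600)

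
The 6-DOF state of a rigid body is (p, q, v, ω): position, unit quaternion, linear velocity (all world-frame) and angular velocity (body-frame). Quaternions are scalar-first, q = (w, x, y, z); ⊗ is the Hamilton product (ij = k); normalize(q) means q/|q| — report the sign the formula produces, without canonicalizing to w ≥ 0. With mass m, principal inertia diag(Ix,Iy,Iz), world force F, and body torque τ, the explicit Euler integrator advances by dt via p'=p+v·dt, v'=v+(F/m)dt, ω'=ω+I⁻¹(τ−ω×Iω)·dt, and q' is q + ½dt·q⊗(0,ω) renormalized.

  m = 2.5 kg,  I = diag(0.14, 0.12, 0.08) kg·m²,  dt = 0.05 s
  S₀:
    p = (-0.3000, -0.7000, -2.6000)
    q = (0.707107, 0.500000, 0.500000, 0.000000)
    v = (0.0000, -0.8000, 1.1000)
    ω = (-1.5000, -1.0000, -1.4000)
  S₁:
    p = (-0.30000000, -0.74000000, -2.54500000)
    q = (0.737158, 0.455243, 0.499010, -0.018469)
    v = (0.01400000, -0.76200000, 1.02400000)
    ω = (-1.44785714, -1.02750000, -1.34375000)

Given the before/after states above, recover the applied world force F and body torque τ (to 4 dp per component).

F = (0.7000, 1.9000, -3.8000)
τ = (0.0900, 0.0600, 0.0600)

v₁ − v₀ = (0.01400000, 0.03800000, -0.07600000)
m·(v₁−v₀)/dt = (0.7000, 1.9000, -3.8000)
rate change Δω = (0.05214286, -0.02750000, 0.05625000)
precession coupling = (-0.0560, 0.1260, -0.0300)
applied torque τ = (0.0900, 0.0600, 0.0600)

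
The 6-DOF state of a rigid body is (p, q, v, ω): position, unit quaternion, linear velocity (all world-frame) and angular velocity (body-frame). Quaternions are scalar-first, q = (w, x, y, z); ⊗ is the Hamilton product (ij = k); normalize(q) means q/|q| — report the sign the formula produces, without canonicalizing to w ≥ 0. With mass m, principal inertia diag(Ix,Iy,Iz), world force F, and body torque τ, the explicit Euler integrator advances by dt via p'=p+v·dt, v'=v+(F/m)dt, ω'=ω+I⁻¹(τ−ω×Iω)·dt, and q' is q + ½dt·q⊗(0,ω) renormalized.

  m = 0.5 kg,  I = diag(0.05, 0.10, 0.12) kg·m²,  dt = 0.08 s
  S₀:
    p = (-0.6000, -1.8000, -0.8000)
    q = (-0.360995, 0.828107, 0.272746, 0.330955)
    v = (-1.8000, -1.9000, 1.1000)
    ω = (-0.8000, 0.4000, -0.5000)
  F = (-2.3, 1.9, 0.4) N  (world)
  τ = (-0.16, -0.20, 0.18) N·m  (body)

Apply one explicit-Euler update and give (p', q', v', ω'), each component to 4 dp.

p' = (-0.7440, -1.9520, -0.7120)
q' = (-0.3320, 0.8282, 0.2727, 0.3599)
v' = (-2.1680, -1.5960, 1.1640)
ω' = (-1.0496, 0.2624, -0.3693)

p + v·dt = (-0.7440, -1.9520, -0.7120)
new velocity v' = (-2.1680, -1.5960, 1.1640)
α = I⁻¹(τ − ω×Iω) = (-3.1200, -1.7200, 1.6333)
new body rate ω' = (-1.0496, 0.2624, -0.3693)
Hamilton product q⊗(0,ω) = (0.7188647, 0.0200410, 0.0048915, 0.7299371)
updated quaternion q' = (-0.3320, 0.8282, 0.2727, 0.3599)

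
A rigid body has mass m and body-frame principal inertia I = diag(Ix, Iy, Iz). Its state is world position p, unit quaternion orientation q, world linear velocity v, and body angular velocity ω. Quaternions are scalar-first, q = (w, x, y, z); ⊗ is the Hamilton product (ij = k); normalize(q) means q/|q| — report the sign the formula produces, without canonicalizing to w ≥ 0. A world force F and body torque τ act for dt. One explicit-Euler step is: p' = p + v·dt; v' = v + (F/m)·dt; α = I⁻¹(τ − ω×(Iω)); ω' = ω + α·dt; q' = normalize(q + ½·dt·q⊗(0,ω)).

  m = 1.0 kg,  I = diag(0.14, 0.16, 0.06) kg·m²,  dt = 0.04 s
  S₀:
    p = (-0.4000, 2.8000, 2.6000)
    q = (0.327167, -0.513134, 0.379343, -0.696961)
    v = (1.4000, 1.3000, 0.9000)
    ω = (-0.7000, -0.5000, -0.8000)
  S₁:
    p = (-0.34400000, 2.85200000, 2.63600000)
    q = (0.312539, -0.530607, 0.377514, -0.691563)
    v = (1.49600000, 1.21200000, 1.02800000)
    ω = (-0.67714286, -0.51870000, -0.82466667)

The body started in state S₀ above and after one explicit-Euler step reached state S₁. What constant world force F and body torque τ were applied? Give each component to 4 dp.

velocity change Δv = (0.09600000, -0.08800000, 0.12800000)
m·(v₁−v₀)/dt = (2.4000, -2.2000, 3.2000)
ω₁ − ω₀ = (0.02285714, -0.01870000, -0.02466667)
precession coupling = (-0.0400, 0.0448, 0.0070)
I·α + gyro = (0.0400, -0.0300, -0.0300)

F = (2.4000, -2.2000, 3.2000)
τ = (0.0400, -0.0300, -0.0300)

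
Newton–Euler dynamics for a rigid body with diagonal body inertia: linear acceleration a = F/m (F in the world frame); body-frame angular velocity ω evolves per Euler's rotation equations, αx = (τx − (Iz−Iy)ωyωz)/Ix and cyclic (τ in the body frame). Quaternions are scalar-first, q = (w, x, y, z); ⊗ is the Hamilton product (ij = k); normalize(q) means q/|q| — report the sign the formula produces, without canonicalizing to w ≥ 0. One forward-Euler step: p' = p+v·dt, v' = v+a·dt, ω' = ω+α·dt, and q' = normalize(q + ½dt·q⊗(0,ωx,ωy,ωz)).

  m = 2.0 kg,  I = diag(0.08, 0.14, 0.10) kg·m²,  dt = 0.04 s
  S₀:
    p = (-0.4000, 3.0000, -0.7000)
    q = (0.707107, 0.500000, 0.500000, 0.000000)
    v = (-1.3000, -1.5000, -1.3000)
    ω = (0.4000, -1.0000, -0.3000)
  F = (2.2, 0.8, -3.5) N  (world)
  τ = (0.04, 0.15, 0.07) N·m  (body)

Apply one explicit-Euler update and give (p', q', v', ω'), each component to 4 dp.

gyro term ω×Iω = (-0.0120, 0.0024, -0.0240)
α = I⁻¹(τ − ω×Iω) = (0.6500, 1.0543, 0.9400)
ω' = ω + α·dt = (0.4260, -0.9578, -0.2624)
Hamilton product q⊗(0,ω) = (0.3000000, 0.1328428, -0.5571070, -0.9121321)
q' = normalize(q + ½dt·q⊗(0,ω)) = (0.7129, 0.5025, 0.4887, -0.0182)
a = F/m = (1.1000, 0.4000, -1.7500)
p' = p + v·dt = (-0.4520, 2.9400, -0.7520)
v' = v + a·dt = (-1.2560, -1.4840, -1.3700)

p' = (-0.4520, 2.9400, -0.7520)
q' = (0.7129, 0.5025, 0.4887, -0.0182)
v' = (-1.2560, -1.4840, -1.3700)
ω' = (0.4260, -0.9578, -0.2624)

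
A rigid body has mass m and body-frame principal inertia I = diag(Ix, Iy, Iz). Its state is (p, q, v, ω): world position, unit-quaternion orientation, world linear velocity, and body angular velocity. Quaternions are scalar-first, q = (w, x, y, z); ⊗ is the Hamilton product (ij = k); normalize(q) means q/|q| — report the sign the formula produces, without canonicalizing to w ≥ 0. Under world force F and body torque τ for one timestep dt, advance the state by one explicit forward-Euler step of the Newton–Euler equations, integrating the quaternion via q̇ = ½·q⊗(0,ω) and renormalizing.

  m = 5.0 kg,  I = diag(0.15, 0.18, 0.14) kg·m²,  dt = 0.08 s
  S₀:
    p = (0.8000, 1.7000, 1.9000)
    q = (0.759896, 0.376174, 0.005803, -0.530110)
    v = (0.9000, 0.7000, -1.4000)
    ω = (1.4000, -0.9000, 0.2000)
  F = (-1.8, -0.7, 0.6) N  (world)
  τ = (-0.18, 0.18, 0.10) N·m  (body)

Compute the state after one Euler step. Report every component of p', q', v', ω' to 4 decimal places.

p' = (0.8720, 1.7560, 1.7880)
q' = (0.7416, 0.3988, -0.0541, -0.5367)
v' = (0.8712, 0.6888, -1.3904)
ω' = (1.3002, -0.8212, 0.2787)

new position p' = (0.8720, 1.7560, 1.7880)
v' = v + a·dt = (0.8712, 0.6888, -1.3904)
gyro term ω×Iω = (0.0072, 0.0028, -0.0378)
(τ − ω×Iω)/I = (-1.2480, 0.9844, 0.9843)
ω + α·dt = (1.3002, -0.8212, 0.2787)
q⊗(0,ω) = (-0.4153989, 0.5879160, -1.5012952, -0.1947016)
q' = normalize(q + ½dt·q⊗(0,ω)) = (0.7416, 0.3988, -0.0541, -0.5367)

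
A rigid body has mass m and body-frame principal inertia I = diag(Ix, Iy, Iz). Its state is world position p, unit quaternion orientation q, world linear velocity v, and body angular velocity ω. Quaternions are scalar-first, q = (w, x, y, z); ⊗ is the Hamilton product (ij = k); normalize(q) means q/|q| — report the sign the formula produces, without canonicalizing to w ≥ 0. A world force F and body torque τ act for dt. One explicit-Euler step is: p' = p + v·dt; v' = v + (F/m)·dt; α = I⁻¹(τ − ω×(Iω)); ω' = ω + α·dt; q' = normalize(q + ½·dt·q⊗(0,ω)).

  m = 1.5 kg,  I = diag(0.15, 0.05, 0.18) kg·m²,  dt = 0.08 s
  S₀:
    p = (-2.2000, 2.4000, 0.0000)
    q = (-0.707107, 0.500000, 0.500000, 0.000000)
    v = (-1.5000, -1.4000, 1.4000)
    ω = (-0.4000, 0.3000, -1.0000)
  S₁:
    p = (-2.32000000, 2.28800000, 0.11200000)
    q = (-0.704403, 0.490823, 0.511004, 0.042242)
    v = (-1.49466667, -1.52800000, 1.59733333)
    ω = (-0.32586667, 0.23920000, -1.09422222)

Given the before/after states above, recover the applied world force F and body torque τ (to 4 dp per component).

ω₁ − ω₀ = (0.07413333, -0.06080000, -0.09422222)
I·α + gyro = (0.1000, -0.0500, -0.2000)
v₁ − v₀ = (0.00533333, -0.12800000, 0.19733333)
applied force F = (0.1000, -2.4000, 3.7000)

F = (0.1000, -2.4000, 3.7000)
τ = (0.1000, -0.0500, -0.2000)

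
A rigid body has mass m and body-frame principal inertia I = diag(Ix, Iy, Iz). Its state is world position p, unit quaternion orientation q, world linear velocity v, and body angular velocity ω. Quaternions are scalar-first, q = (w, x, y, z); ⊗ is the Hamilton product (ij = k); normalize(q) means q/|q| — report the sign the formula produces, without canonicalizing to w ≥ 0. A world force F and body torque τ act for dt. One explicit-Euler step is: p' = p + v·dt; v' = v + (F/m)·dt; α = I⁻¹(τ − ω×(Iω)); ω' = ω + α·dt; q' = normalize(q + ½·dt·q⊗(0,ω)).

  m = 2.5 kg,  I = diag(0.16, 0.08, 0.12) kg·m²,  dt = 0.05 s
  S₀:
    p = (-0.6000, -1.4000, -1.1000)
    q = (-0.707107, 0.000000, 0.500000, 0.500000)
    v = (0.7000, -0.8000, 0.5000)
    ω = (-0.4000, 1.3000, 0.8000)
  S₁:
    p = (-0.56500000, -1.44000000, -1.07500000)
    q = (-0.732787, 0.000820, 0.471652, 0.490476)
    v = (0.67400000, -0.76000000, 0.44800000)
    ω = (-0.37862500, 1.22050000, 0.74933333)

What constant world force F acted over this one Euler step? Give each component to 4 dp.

Δv = v₁−v₀ = (-0.02600000, 0.04000000, -0.05200000)
m·(v₁−v₀)/dt = (-1.3000, 2.0000, -2.6000)

F = (-1.3000, 2.0000, -2.6000)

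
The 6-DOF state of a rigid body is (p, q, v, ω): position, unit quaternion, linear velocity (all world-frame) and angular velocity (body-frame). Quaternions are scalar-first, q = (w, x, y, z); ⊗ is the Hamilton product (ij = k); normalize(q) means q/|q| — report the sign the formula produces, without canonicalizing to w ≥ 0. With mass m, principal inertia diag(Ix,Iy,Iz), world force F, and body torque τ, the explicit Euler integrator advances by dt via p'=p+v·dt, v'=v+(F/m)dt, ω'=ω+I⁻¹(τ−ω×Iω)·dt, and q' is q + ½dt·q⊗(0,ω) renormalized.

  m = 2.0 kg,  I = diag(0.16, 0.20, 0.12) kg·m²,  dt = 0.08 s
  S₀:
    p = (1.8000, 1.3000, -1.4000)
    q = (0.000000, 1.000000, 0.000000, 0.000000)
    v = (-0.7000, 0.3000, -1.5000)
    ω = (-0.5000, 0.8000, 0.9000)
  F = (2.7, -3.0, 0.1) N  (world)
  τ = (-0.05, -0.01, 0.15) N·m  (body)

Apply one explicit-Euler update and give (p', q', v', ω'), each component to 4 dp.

(τ − ω×Iω)/I = (0.0475, 0.0400, 1.3833)
new body rate ω' = (-0.4962, 0.8032, 1.0107)
Hamilton product q⊗(0,ω) = (0.5000000, 0.0000000, -0.9000000, 0.8000000)
q' = normalize(q + ½dt·q⊗(0,ω)) = (0.0200, 0.9986, -0.0360, 0.0320)
linear accel F/m = (1.3500, -1.5000, 0.0500)
new position p' = (1.7440, 1.3240, -1.5200)
v' = v + a·dt = (-0.5920, 0.1800, -1.4960)

p' = (1.7440, 1.3240, -1.5200)
q' = (0.0200, 0.9986, -0.0360, 0.0320)
v' = (-0.5920, 0.1800, -1.4960)
ω' = (-0.4962, 0.8032, 1.0107)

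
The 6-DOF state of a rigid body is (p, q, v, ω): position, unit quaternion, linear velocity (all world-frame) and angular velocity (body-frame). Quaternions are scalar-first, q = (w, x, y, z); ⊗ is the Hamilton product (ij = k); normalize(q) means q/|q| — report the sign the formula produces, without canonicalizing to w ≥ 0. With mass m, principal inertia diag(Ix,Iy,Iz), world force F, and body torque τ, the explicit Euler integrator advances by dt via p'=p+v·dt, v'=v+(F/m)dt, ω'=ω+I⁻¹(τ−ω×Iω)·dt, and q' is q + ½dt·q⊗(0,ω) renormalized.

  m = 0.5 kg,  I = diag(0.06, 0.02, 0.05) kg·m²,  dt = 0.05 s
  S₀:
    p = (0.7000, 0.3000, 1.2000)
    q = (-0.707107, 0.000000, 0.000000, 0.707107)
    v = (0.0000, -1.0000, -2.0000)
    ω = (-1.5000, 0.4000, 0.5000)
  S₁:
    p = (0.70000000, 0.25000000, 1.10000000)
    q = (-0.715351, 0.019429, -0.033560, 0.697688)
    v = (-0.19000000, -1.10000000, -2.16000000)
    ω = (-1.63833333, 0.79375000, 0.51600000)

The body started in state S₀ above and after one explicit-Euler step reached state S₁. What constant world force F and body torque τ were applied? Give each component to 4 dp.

F = (-1.9000, -1.0000, -1.6000)
τ = (-0.1600, 0.1500, 0.0400)

Δω = ω₁−ω₀ = (-0.13833333, 0.39375000, 0.01600000)
ω₀×(Iω₀) = (0.0060, -0.0075, 0.0240)
I·α + gyro = (-0.1600, 0.1500, 0.0400)
v₁ − v₀ = (-0.19000000, -0.10000000, -0.16000000)
F = m·Δv/dt = (-1.9000, -1.0000, -1.6000)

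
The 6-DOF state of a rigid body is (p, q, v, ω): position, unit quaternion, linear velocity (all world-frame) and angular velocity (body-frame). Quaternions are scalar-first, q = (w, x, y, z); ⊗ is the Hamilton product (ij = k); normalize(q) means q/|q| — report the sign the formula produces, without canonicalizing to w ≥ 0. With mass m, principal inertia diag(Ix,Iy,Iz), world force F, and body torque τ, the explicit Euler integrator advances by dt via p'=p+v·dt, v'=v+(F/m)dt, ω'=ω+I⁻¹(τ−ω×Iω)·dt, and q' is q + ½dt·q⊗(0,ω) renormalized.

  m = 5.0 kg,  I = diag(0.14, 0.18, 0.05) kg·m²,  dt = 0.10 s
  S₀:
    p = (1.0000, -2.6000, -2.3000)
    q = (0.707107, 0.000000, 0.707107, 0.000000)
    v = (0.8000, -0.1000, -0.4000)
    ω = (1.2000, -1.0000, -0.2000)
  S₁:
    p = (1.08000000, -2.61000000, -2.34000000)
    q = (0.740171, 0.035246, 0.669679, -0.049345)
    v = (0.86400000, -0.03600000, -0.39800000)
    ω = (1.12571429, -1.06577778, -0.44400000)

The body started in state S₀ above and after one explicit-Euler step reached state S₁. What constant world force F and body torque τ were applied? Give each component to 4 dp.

Δv = v₁−v₀ = (0.06400000, 0.06400000, 0.00200000)
m·(v₁−v₀)/dt = (3.2000, 3.2000, 0.1000)
ω₁ − ω₀ = (-0.07428571, -0.06577778, -0.24400000)
applied torque τ = (-0.1300, -0.1400, -0.1700)

F = (3.2000, 3.2000, 0.1000)
τ = (-0.1300, -0.1400, -0.1700)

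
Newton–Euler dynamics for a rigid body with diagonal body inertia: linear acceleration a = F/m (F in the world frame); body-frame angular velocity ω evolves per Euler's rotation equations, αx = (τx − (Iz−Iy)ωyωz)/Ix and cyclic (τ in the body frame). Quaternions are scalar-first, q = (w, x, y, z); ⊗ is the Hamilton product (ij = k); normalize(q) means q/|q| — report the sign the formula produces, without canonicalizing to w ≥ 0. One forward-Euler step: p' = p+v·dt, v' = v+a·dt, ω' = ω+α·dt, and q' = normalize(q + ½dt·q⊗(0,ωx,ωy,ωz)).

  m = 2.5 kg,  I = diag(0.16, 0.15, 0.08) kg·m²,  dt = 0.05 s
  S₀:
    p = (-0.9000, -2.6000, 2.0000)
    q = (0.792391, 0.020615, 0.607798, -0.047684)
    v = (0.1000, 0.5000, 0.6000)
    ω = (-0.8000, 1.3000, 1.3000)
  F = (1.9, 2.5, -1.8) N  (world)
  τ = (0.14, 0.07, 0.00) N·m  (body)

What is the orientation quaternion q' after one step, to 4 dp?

q' = (0.7736, 0.0260, 0.6330, -0.0091)

Hamilton product q⊗(0,ω) = (-0.7116562, 0.2182138, 1.0414560, 1.5431462)
q' = normalize(q + ½dt·q⊗(0,ω)) = (0.7736, 0.0260, 0.6330, -0.0091)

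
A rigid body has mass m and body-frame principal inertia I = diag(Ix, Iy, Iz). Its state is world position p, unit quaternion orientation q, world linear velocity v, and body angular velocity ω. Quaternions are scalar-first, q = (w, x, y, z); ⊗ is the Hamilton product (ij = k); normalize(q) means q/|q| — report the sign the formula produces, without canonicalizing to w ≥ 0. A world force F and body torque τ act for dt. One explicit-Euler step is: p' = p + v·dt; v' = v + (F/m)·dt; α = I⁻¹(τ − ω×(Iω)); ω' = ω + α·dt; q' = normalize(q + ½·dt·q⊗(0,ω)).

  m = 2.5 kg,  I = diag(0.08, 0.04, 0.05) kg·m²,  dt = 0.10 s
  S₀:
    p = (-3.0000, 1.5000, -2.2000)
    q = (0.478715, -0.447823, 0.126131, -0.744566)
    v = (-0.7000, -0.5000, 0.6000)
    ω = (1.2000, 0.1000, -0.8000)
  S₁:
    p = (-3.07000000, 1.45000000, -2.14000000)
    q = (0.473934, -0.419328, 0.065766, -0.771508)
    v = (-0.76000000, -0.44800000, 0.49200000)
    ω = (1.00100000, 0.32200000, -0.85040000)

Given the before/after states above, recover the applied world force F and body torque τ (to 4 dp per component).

velocity change Δv = (-0.06000000, 0.05200000, -0.10800000)
F = m·Δv/dt = (-1.5000, 1.3000, -2.7000)
Δω = ω₁−ω₀ = (-0.19900000, 0.22200000, -0.05040000)
gyro term ω₀×Iω₀ = (-0.0008, -0.0288, -0.0048)
applied torque τ = (-0.1600, 0.0600, -0.0300)

F = (-1.5000, 1.3000, -2.7000)
τ = (-0.1600, 0.0600, -0.0300)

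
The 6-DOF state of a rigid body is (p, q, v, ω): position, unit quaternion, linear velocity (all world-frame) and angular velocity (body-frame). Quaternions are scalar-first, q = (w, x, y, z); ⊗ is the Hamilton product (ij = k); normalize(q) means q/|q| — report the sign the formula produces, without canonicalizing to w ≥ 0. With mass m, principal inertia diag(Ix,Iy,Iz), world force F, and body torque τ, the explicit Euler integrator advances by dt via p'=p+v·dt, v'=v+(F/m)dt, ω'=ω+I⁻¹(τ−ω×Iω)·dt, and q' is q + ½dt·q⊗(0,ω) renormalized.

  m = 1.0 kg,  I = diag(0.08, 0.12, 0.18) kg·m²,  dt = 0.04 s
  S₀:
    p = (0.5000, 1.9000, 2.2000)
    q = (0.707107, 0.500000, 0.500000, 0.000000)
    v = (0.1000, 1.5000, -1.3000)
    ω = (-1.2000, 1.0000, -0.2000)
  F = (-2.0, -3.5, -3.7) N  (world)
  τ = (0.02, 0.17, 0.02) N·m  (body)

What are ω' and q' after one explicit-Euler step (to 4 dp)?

precession coupling ω×(Iω) = (-0.0120, -0.0240, -0.0480)
angular accel α = (0.4000, 1.6167, 0.3778)
new body rate ω' = (-1.1840, 1.0647, -0.1849)
Hamilton product q⊗(0,ω) = (0.1000000, -0.9485284, 0.8071070, 0.9585786)
updated quaternion q' = (0.7088, 0.4808, 0.5159, 0.0192)

ω' = (-1.1840, 1.0647, -0.1849)
q' = (0.7088, 0.4808, 0.5159, 0.0192)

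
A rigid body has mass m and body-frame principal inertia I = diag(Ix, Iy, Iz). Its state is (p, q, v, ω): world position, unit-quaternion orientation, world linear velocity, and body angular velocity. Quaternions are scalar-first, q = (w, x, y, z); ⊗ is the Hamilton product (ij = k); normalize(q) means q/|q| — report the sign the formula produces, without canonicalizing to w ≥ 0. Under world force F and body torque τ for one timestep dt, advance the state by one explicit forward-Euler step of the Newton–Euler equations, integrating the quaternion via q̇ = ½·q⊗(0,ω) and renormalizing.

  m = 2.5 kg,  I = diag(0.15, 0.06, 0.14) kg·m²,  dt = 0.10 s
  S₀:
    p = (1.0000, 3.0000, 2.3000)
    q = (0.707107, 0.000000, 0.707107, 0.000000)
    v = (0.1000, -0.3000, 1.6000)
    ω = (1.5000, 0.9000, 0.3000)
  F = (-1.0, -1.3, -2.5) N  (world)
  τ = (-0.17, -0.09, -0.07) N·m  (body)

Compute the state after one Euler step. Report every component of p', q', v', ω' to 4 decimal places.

p' = (1.0100, 2.9700, 2.4600)
q' = (0.6726, 0.0634, 0.7360, -0.0423)
v' = (0.0600, -0.3520, 1.5000)
ω' = (1.3723, 0.7425, 0.3368)

(τ − ω×Iω)/I = (-1.2773, -1.5750, 0.3679)
ω' = ω + α·dt = (1.3723, 0.7425, 0.3368)
Hamilton product q⊗(0,ω) = (-0.6363963, 1.2727926, 0.6363963, -0.8485284)
q + ½dt·q⊗(0,ω), renormalized = (0.6726, 0.0634, 0.7360, -0.0423)
a = (-0.4000, -0.5200, -1.0000)
p' = p + v·dt = (1.0100, 2.9700, 2.4600)
v' = v + a·dt = (0.0600, -0.3520, 1.5000)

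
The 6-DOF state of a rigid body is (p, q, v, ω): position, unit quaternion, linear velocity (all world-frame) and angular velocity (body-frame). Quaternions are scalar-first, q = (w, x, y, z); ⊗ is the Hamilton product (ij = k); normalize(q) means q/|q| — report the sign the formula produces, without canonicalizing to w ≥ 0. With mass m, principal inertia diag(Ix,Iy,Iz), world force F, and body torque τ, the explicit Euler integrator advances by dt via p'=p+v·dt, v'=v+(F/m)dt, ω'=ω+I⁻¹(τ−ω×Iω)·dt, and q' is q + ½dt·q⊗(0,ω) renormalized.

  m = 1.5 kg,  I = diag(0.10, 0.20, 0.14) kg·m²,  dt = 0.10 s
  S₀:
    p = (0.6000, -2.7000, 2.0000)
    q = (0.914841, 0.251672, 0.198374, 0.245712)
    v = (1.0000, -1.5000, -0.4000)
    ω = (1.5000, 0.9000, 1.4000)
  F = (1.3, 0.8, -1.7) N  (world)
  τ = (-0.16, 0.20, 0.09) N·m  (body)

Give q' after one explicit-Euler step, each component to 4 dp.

q⊗(0,ω) = (-0.9000414, 1.4288443, 0.8395841, 1.2097212)
q + ½dt·q⊗(0,ω), renormalized = (0.8644, 0.3211, 0.2389, 0.3043)

q' = (0.8644, 0.3211, 0.2389, 0.3043)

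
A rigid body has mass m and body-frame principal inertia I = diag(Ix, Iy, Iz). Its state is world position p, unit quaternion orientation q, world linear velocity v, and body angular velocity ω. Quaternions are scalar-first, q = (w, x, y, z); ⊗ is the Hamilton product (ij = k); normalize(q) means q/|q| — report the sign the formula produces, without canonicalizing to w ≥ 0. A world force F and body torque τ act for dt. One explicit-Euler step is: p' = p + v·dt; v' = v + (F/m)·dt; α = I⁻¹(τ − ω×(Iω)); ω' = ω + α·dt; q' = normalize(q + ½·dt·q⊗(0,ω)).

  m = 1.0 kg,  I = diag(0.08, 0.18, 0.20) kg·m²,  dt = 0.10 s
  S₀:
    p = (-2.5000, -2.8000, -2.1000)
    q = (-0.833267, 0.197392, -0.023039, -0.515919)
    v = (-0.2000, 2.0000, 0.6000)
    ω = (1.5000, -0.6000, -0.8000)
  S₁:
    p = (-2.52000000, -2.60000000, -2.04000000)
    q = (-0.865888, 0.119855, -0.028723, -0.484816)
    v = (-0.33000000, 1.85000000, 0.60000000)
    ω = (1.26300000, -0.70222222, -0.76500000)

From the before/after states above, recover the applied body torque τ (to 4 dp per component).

τ = (-0.1800, -0.0400, -0.0200)

Δω = ω₁−ω₀ = (-0.23700000, -0.10222222, 0.03500000)
gyro term ω₀×Iω₀ = (0.0096, 0.1440, -0.0900)
I·α + gyro = (-0.1800, -0.0400, -0.0200)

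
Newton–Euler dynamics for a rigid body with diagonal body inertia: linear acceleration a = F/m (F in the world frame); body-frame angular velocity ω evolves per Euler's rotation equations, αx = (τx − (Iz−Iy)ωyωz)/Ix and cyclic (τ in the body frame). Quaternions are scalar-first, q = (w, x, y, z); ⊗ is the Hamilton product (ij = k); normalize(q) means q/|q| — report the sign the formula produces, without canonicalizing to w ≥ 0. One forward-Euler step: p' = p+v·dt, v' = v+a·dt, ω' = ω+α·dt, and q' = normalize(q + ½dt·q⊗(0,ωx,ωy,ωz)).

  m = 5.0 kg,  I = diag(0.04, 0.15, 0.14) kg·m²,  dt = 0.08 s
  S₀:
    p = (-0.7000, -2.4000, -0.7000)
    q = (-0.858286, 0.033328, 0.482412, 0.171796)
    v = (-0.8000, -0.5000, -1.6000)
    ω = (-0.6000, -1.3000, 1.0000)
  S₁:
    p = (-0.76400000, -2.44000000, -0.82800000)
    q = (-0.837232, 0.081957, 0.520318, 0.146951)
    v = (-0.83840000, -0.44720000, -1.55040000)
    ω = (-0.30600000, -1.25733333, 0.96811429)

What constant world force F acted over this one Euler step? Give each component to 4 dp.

velocity change Δv = (-0.03840000, 0.05280000, 0.04960000)
F = m·Δv/dt = (-2.4000, 3.3000, 3.1000)

F = (-2.4000, 3.3000, 3.1000)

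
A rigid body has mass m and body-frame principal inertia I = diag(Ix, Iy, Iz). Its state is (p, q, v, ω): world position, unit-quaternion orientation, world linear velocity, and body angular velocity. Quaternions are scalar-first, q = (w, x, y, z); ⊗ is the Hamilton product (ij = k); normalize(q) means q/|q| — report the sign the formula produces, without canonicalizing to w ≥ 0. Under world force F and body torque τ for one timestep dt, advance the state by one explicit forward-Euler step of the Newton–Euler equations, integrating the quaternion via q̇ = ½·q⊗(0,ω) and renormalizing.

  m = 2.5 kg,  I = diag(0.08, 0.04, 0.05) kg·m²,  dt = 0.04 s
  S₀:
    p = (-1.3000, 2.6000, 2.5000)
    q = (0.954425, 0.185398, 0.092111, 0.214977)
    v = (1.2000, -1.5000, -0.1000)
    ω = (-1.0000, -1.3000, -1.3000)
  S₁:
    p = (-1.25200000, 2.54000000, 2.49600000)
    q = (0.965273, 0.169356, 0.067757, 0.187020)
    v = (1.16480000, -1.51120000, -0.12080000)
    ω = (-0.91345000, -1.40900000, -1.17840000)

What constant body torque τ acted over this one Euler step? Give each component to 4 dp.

τ = (0.1900, -0.0700, 0.1000)

rate change Δω = (0.08655000, -0.10900000, 0.12160000)
ω₀×(Iω₀) = (0.0169, 0.0390, -0.0520)
applied torque τ = (0.1900, -0.0700, 0.1000)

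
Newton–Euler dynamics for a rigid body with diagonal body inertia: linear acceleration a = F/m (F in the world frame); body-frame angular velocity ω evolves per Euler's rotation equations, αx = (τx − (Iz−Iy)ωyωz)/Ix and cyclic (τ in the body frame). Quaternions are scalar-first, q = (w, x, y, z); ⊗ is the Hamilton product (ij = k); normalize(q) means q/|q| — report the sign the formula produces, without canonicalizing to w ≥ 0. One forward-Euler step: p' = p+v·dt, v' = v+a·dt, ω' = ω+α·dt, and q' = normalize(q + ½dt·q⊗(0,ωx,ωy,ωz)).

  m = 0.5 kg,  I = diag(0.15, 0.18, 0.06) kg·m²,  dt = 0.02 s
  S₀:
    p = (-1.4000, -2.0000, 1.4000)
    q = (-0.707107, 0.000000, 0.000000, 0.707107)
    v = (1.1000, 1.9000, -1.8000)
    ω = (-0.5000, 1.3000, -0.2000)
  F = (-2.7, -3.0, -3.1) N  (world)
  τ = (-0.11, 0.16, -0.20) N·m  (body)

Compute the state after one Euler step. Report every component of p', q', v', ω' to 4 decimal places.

a = (-5.4000, -6.0000, -6.2000)
p' = p + v·dt = (-1.3780, -1.9620, 1.3640)
v + (F/m)dt = (0.9920, 1.7800, -1.9240)
gyro term ω×Iω = (0.0312, 0.0090, -0.0195)
(τ − ω×Iω)/I = (-0.9413, 0.8389, -3.0083)
ω + α·dt = (-0.5188, 1.3168, -0.2602)
q⊗(0,ω) = (0.1414214, -0.5656856, -1.2727926, 0.1414214)
q' = normalize(q + ½dt·q⊗(0,ω)) = (-0.7056, -0.0057, -0.0127, 0.7085)

p' = (-1.3780, -1.9620, 1.3640)
q' = (-0.7056, -0.0057, -0.0127, 0.7085)
v' = (0.9920, 1.7800, -1.9240)
ω' = (-0.5188, 1.3168, -0.2602)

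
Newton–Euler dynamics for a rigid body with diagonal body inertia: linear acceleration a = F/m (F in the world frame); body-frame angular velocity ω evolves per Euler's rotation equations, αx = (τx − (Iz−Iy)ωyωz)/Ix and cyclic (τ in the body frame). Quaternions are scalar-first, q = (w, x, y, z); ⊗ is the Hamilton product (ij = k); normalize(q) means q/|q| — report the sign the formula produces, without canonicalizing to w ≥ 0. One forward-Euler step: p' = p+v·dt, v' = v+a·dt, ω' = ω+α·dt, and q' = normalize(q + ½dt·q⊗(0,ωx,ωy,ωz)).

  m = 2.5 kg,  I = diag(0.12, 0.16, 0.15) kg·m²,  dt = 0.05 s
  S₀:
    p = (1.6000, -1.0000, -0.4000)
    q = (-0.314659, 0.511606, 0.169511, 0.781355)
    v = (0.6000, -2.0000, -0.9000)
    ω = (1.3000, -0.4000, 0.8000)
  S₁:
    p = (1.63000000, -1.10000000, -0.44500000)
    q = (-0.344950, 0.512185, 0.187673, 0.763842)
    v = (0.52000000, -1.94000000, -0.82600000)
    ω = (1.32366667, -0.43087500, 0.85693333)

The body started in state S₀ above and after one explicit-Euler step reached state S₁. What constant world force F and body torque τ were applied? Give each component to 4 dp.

F = (-4.0000, 3.0000, 3.7000)
τ = (0.0600, -0.1300, 0.1500)

ω₁ − ω₀ = (0.02366667, -0.03087500, 0.05693333)
precession coupling = (0.0032, -0.0312, -0.0208)
applied torque τ = (0.0600, -0.1300, 0.1500)
Δv = v₁−v₀ = (-0.08000000, 0.06000000, 0.07400000)
applied force F = (-4.0000, 3.0000, 3.7000)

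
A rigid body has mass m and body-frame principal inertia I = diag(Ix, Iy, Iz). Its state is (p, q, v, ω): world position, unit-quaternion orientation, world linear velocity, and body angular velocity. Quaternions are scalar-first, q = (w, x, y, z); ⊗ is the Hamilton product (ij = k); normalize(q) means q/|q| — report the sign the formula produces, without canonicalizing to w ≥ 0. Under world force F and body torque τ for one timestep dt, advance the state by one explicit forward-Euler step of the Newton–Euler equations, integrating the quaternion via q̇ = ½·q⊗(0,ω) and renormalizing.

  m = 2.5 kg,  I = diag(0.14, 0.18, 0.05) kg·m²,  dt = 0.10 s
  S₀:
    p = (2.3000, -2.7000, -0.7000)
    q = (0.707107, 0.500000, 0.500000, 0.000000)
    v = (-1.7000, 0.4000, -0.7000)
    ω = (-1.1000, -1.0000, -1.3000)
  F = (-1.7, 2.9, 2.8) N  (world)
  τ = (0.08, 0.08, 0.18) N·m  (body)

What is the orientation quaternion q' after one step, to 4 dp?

Hamilton product q⊗(0,ω) = (1.0500000, -1.4278177, -0.0571070, -0.8692391)
updated quaternion q' = (0.7559, 0.4265, 0.4947, -0.0433)

q' = (0.7559, 0.4265, 0.4947, -0.0433)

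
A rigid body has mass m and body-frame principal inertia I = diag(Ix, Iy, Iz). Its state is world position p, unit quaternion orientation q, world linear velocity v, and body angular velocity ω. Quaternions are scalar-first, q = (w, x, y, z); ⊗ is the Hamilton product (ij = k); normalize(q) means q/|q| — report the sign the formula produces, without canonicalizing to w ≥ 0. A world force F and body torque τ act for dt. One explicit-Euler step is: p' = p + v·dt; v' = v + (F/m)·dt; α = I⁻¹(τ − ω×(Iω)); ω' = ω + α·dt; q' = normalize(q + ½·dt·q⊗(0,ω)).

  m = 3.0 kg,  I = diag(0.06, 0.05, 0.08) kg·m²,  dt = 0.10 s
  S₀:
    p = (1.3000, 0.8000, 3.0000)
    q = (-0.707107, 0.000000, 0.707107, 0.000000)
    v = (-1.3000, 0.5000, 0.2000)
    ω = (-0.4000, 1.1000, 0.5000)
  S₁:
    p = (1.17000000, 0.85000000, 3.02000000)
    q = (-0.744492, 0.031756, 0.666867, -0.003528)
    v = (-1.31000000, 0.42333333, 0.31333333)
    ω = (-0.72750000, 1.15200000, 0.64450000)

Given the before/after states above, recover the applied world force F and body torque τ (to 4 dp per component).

Δω = ω₁−ω₀ = (-0.32750000, 0.05200000, 0.14450000)
ω₀×(Iω₀) = (0.0165, 0.0040, 0.0044)
I·α + gyro = (-0.1800, 0.0300, 0.1200)
velocity change Δv = (-0.01000000, -0.07666667, 0.11333333)
m·(v₁−v₀)/dt = (-0.3000, -2.3000, 3.4000)

F = (-0.3000, -2.3000, 3.4000)
τ = (-0.1800, 0.0300, 0.1200)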